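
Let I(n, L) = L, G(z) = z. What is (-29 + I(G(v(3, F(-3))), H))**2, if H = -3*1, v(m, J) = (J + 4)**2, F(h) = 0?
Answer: 1024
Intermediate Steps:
v(m, J) = (4 + J)**2
H = -3
(-29 + I(G(v(3, F(-3))), H))**2 = (-29 - 3)**2 = (-32)**2 = 1024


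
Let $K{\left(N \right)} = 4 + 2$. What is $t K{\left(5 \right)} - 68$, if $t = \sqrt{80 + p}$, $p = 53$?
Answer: $-68 + 6 \sqrt{133} \approx 1.1954$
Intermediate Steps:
$K{\left(N \right)} = 6$
$t = \sqrt{133}$ ($t = \sqrt{80 + 53} = \sqrt{133} \approx 11.533$)
$t K{\left(5 \right)} - 68 = \sqrt{133} \cdot 6 - 68 = 6 \sqrt{133} - 68 = -68 + 6 \sqrt{133}$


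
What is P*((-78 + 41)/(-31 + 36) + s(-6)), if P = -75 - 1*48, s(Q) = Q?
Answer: 8241/5 ≈ 1648.2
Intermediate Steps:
P = -123 (P = -75 - 48 = -123)
P*((-78 + 41)/(-31 + 36) + s(-6)) = -123*((-78 + 41)/(-31 + 36) - 6) = -123*(-37/5 - 6) = -123*(-67/5) = 8241/5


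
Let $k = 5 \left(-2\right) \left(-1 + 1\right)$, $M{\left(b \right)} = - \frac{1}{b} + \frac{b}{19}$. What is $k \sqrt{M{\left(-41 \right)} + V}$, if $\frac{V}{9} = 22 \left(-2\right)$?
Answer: $0$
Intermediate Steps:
$V = -396$ ($V = 9 \cdot 22 \left(-2\right) = 9 \left(-44\right) = -396$)
$M{\left(b \right)} = - \frac{1}{b} + \frac{b}{19}$ ($M{\left(b \right)} = - \frac{1}{b} + b \frac{1}{19} = - \frac{1}{b} + \frac{b}{19}$)
$k = 0$ ($k = \left(-10\right) 0 = 0$)
$k \sqrt{M{\left(-41 \right)} + V} = 0 \sqrt{\left(- \frac{1}{-41} + \frac{1}{19} \left(-41\right)\right) - 396} = 0 \sqrt{\left(\left(-1\right) \left(- \frac{1}{41}\right) - \frac{41}{19}\right) - 396} = 0 \sqrt{\left(\frac{1}{41} - \frac{41}{19}\right) - 396} = 0 \sqrt{- \frac{1662}{779} - 396} = 0 \sqrt{- \frac{310146}{779}} = 0 \frac{i \sqrt{241603734}}{779} = 0$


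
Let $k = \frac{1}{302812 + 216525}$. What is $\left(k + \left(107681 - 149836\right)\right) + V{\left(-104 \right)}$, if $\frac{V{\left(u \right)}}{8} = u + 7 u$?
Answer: $- \frac{25349358306}{519337} \approx -48811.0$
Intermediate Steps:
$V{\left(u \right)} = 64 u$ ($V{\left(u \right)} = 8 \left(u + 7 u\right) = 8 \cdot 8 u = 64 u$)
$k = \frac{1}{519337} \approx 1.9255 \cdot 10^{-6}$
$\left(k + \left(107681 - 149836\right)\right) + V{\left(-104 \right)} = \left(\frac{1}{519337} + \left(107681 - 149836\right)\right) + 64 \left(-104\right) = \left(\frac{1}{519337} - 42155\right) - 6656 = - \frac{21892651234}{519337} - 6656 = - \frac{25349358306}{519337}$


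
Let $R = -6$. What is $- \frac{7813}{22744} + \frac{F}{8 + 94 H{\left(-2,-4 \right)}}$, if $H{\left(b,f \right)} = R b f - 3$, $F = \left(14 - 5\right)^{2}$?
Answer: $- \frac{19617641}{54426392} \approx -0.36044$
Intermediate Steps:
$F = 81$ ($F = 9^{2} = 81$)
$H{\left(b,f \right)} = -3 - 6 b f$ ($H{\left(b,f \right)} = - 6 b f - 3 = -3 - 6 b f$)
$- \frac{7813}{22744} + \frac{F}{8 + 94 H{\left(-2,-4 \right)}} = - \frac{7813}{22744} + \frac{81}{8 + 94 \left(-3 - \left(-12\right) \left(-4\right)\right)} = \left(-7813\right) \frac{1}{22744} + \frac{81}{8 + 94 \left(-3 - 48\right)} = - \frac{7813}{22744} + \frac{81}{8 + 94 \left(-51\right)} = - \frac{7813}{22744} + \frac{81}{8 - 4794} = - \frac{7813}{22744} + \frac{81}{-4786} = - \frac{7813}{22744} + 81 \left(- \frac{1}{4786}\right) = - \frac{7813}{22744} - \frac{81}{4786} = - \frac{19617641}{54426392}$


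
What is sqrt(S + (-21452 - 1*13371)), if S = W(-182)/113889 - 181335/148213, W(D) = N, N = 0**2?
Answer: I*sqrt(4526550110018)/11401 ≈ 186.61*I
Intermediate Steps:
N = 0
W(D) = 0
S = -181335/148213 (S = 0/113889 - 181335/148213 = 0*(1/113889) - 181335*1/148213 = 0 - 181335/148213 = -181335/148213 ≈ -1.2235)
sqrt(S + (-21452 - 1*13371)) = sqrt(-181335/148213 + (-21452 - 1*13371)) = sqrt(-181335/148213 + (-21452 - 13371)) = sqrt(-181335/148213 - 34823) = sqrt(-5161402634/148213) = I*sqrt(4526550110018)/11401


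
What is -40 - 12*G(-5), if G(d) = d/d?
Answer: -52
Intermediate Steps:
G(d) = 1
-40 - 12*G(-5) = -40 - 12*1 = -40 - 12 = -52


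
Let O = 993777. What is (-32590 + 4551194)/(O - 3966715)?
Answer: -2259302/1486469 ≈ -1.5199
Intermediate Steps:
(-32590 + 4551194)/(O - 3966715) = (-32590 + 4551194)/(993777 - 3966715) = 4518604/(-2972938) = 4518604*(-1/2972938) = -2259302/1486469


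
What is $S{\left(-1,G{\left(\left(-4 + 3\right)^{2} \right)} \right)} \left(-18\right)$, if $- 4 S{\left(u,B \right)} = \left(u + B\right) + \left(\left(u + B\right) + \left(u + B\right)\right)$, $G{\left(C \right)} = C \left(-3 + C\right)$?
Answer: $- \frac{81}{2} \approx -40.5$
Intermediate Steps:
$S{\left(u,B \right)} = - \frac{3 B}{4} - \frac{3 u}{4}$ ($S{\left(u,B \right)} = - \frac{\left(u + B\right) + \left(\left(u + B\right) + \left(u + B\right)\right)}{4} = - \frac{\left(B + u\right) + \left(\left(B + u\right) + \left(B + u\right)\right)}{4} = - \frac{\left(B + u\right) + \left(2 B + 2 u\right)}{4} = - \frac{3 B + 3 u}{4} = - \frac{3 B}{4} - \frac{3 u}{4}$)
$S{\left(-1,G{\left(\left(-4 + 3\right)^{2} \right)} \right)} \left(-18\right) = \left(- \frac{3 \left(-4 + 3\right)^{2} \left(-3 + \left(-4 + 3\right)^{2}\right)}{4} - - \frac{3}{4}\right) \left(-18\right) = \left(- \frac{3 \left(-1\right)^{2} \left(-3 + \left(-1\right)^{2}\right)}{4} + \frac{3}{4}\right) \left(-18\right) = \left(- \frac{3 \cdot 1 \left(-3 + 1\right)}{4} + \frac{3}{4}\right) \left(-18\right) = \left(- \frac{3 \cdot 1 \left(-2\right)}{4} + \frac{3}{4}\right) \left(-18\right) = \left(\left(- \frac{3}{4}\right) \left(-2\right) + \frac{3}{4}\right) \left(-18\right) = \left(\frac{3}{2} + \frac{3}{4}\right) \left(-18\right) = \frac{9}{4} \left(-18\right) = - \frac{81}{2}$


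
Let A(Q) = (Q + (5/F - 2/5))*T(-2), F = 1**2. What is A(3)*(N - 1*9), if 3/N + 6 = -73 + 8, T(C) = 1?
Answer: -24396/355 ≈ -68.721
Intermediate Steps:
F = 1
N = -3/71 (N = 3/(-6 + (-73 + 8)) = 3/(-6 - 65) = 3/(-71) = 3*(-1/71) = -3/71 ≈ -0.042253)
A(Q) = 23/5 + Q (A(Q) = (Q + (5/1 - 2/5))*1 = (Q + (5*1 - 2*1/5))*1 = (Q + (5 - 2/5))*1 = (Q + 23/5)*1 = (23/5 + Q)*1 = 23/5 + Q)
A(3)*(N - 1*9) = (23/5 + 3)*(-3/71 - 1*9) = 38*(-3/71 - 9)/5 = (38/5)*(-642/71) = -24396/355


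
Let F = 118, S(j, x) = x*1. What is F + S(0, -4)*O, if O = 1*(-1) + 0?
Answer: 122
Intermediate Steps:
S(j, x) = x
O = -1 (O = -1 + 0 = -1)
F + S(0, -4)*O = 118 - 4*(-1) = 118 + 4 = 122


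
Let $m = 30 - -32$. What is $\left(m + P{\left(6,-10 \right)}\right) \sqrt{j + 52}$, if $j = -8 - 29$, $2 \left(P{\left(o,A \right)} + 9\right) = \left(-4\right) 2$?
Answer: $49 \sqrt{15} \approx 189.78$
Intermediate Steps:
$P{\left(o,A \right)} = -13$ ($P{\left(o,A \right)} = -9 + \frac{\left(-4\right) 2}{2} = -9 + \frac{1}{2} \left(-8\right) = -9 - 4 = -13$)
$j = -37$ ($j = -8 - 29 = -37$)
$m = 62$ ($m = 30 + 32 = 62$)
$\left(m + P{\left(6,-10 \right)}\right) \sqrt{j + 52} = \left(62 - 13\right) \sqrt{-37 + 52} = 49 \sqrt{15}$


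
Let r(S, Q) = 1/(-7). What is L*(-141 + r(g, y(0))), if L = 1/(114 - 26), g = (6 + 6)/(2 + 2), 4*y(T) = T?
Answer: -247/154 ≈ -1.6039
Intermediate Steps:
y(T) = T/4
g = 3 (g = 12/4 = 12*(¼) = 3)
r(S, Q) = -⅐
L = 1/88 ≈ 0.011364
L*(-141 + r(g, y(0))) = (-141 - ⅐)/88 = (1/88)*(-988/7) = -247/154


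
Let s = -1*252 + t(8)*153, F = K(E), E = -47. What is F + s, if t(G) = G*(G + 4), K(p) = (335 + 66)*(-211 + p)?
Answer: -89022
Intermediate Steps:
K(p) = -84611 + 401*p (K(p) = 401*(-211 + p) = -84611 + 401*p)
t(G) = G*(4 + G)
F = -103458 (F = -84611 + 401*(-47) = -84611 - 18847 = -103458)
s = 14436 (s = -1*252 + (8*(4 + 8))*153 = -252 + (8*12)*153 = -252 + 96*153 = -252 + 14688 = 14436)
F + s = -103458 + 14436 = -89022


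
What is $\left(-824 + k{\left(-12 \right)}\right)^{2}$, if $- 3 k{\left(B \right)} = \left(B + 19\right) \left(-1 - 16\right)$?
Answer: $\frac{5536609}{9} \approx 6.1518 \cdot 10^{5}$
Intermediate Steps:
$k{\left(B \right)} = \frac{323}{3} + \frac{17 B}{3}$ ($k{\left(B \right)} = - \frac{\left(B + 19\right) \left(-1 - 16\right)}{3} = - \frac{\left(19 + B\right) \left(-17\right)}{3} = - \frac{-323 - 17 B}{3} = \frac{323}{3} + \frac{17 B}{3}$)
$\left(-824 + k{\left(-12 \right)}\right)^{2} = \left(-824 + \left(\frac{323}{3} + \frac{17}{3} \left(-12\right)\right)\right)^{2} = \left(-824 + \left(\frac{323}{3} - 68\right)\right)^{2} = \left(-824 + \frac{119}{3}\right)^{2} = \left(- \frac{2353}{3}\right)^{2} = \frac{5536609}{9}$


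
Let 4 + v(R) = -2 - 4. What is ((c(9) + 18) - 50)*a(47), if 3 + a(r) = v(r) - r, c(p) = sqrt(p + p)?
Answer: 1920 - 180*sqrt(2) ≈ 1665.4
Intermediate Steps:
v(R) = -10 (v(R) = -4 + (-2 - 4) = -4 - 6 = -10)
c(p) = sqrt(2)*sqrt(p) (c(p) = sqrt(2*p) = sqrt(2)*sqrt(p))
a(r) = -13 - r (a(r) = -3 + (-10 - r) = -13 - r)
((c(9) + 18) - 50)*a(47) = ((sqrt(2)*sqrt(9) + 18) - 50)*(-13 - 1*47) = ((sqrt(2)*3 + 18) - 50)*(-13 - 47) = ((3*sqrt(2) + 18) - 50)*(-60) = ((18 + 3*sqrt(2)) - 50)*(-60) = (-32 + 3*sqrt(2))*(-60) = 1920 - 180*sqrt(2)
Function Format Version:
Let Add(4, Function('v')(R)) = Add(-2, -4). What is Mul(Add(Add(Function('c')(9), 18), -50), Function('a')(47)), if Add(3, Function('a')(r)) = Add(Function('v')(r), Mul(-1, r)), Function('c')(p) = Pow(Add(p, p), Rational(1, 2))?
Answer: Add(1920, Mul(-180, Pow(2, Rational(1, 2)))) ≈ 1665.4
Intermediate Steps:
Function('v')(R) = -10 (Function('v')(R) = Add(-4, Add(-2, -4)) = Add(-4, -6) = -10)
Function('c')(p) = Mul(Pow(2, Rational(1, 2)), Pow(p, Rational(1, 2))) (Function('c')(p) = Pow(Mul(2, p), Rational(1, 2)) = Mul(Pow(2, Rational(1, 2)), Pow(p, Rational(1, 2))))
Function('a')(r) = Add(-13, Mul(-1, r)) (Function('a')(r) = Add(-3, Add(-10, Mul(-1, r))) = Add(-13, Mul(-1, r)))
Mul(Add(Add(Function('c')(9), 18), -50), Function('a')(47)) = Mul(Add(Add(Mul(Pow(2, Rational(1, 2)), Pow(9, Rational(1, 2))), 18), -50), Add(-13, Mul(-1, 47))) = Mul(Add(Add(Mul(Pow(2, Rational(1, 2)), 3), 18), -50), Add(-13, -47)) = Mul(Add(Add(Mul(3, Pow(2, Rational(1, 2))), 18), -50), -60) = Mul(Add(Add(18, Mul(3, Pow(2, Rational(1, 2)))), -50), -60) = Mul(Add(-32, Mul(3, Pow(2, Rational(1, 2)))), -60) = Add(1920, Mul(-180, Pow(2, Rational(1, 2))))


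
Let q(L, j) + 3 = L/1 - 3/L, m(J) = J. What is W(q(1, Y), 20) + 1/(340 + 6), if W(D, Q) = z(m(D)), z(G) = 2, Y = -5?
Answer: 693/346 ≈ 2.0029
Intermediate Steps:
q(L, j) = -3 + L - 3/L (q(L, j) = -3 + (L/1 - 3/L) = -3 + (L*1 - 3/L) = -3 + (L - 3/L) = -3 + L - 3/L)
W(D, Q) = 2
W(q(1, Y), 20) + 1/(340 + 6) = 2 + 1/(340 + 6) = 2 + 1/346 = 693/346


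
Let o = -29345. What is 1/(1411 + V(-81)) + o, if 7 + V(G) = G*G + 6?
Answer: -233908994/7971 ≈ -29345.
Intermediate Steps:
V(G) = -1 + G² (V(G) = -7 + (G*G + 6) = -7 + (G² + 6) = -7 + (6 + G²) = -1 + G²)
1/(1411 + V(-81)) + o = 1/(1411 + (-1 + (-81)²)) - 29345 = 1/(1411 + (-1 + 6561)) - 29345 = 1/(1411 + 6560) - 29345 = 1/7971 - 29345 = -233908994/7971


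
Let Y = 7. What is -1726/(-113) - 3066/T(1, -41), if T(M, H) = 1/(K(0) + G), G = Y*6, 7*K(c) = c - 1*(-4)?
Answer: -14747486/113 ≈ -1.3051e+5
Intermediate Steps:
K(c) = 4/7 + c/7 (K(c) = (c - 1*(-4))/7 = (c + 4)/7 = (4 + c)/7 = 4/7 + c/7)
G = 42 (G = 7*6 = 42)
T(M, H) = 7/298 (T(M, H) = 1/((4/7 + (⅐)*0) + 42) = 1/((4/7 + 0) + 42) = 1/(4/7 + 42) = 1/(298/7) = 7/298)
-1726/(-113) - 3066/T(1, -41) = -1726/(-113) - 3066/7/298 = -1726*(-1/113) - 3066*298/7 = 1726/113 - 130524 = -14747486/113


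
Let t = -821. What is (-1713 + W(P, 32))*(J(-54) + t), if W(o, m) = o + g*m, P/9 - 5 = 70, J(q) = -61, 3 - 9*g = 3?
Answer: 915516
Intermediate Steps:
g = 0 (g = 1/3 - 1/9*3 = 1/3 - 1/3 = 0)
P = 675 (P = 45 + 9*70 = 45 + 630 = 675)
W(o, m) = o (W(o, m) = o + 0*m = o + 0 = o)
(-1713 + W(P, 32))*(J(-54) + t) = (-1713 + 675)*(-61 - 821) = -1038*(-882) = 915516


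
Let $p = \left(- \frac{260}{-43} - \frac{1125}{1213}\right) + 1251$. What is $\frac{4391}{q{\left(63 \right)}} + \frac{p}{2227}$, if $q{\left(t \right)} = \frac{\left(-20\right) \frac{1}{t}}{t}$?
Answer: $- \frac{2024387879316467}{2323161860} \approx -8.7139 \cdot 10^{5}$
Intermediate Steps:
$q{\left(t \right)} = - \frac{20}{t^{2}}$
$p = \frac{65517914}{52159}$ ($p = \left(\left(-260\right) \left(- \frac{1}{43}\right) - \frac{1125}{1213}\right) + 1251 = \left(\frac{260}{43} - \frac{1125}{1213}\right) + 1251 = \frac{267005}{52159} + 1251 = \frac{65517914}{52159} \approx 1256.1$)
$\frac{4391}{q{\left(63 \right)}} + \frac{p}{2227} = \frac{4391}{\left(-20\right) \frac{1}{3969}} + \frac{65517914}{52159 \cdot 2227} = \frac{4391}{\left(-20\right) \frac{1}{3969}} + \frac{65517914}{52159} \cdot \frac{1}{2227} = \frac{4391}{- \frac{20}{3969}} + \frac{65517914}{116158093} = 4391 \left(- \frac{3969}{20}\right) + \frac{65517914}{116158093} = - \frac{17427879}{20} + \frac{65517914}{116158093} = - \frac{2024387879316467}{2323161860}$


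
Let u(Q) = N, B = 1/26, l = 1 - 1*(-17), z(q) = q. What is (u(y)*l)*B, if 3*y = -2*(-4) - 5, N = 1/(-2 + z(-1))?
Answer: -3/13 ≈ -0.23077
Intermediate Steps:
l = 18 (l = 1 + 17 = 18)
N = -⅓ (N = 1/(-2 - 1) = 1/(-3) = -⅓ ≈ -0.33333)
B = 1/26 ≈ 0.038462
y = 1 (y = (-2*(-4) - 5)/3 = (8 - 5)/3 = (⅓)*3 = 1)
u(Q) = -⅓
(u(y)*l)*B = -⅓*18*(1/26) = -6*1/26 = -3/13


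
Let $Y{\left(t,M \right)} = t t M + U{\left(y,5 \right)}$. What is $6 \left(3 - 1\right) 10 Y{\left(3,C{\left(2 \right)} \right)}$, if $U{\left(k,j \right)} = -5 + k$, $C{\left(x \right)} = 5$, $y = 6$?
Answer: $5520$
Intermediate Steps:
$Y{\left(t,M \right)} = 1 + M t^{2}$ ($Y{\left(t,M \right)} = t t M + \left(-5 + 6\right) = t^{2} M + 1 = M t^{2} + 1 = 1 + M t^{2}$)
$6 \left(3 - 1\right) 10 Y{\left(3,C{\left(2 \right)} \right)} = 6 \left(3 - 1\right) 10 \left(1 + 5 \cdot 3^{2}\right) = 6 \cdot 2 \cdot 10 \left(1 + 5 \cdot 9\right) = 12 \cdot 10 \left(1 + 45\right) = 120 \cdot 46 = 5520$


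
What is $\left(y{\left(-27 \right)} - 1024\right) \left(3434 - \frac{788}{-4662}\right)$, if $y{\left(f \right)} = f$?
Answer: $- \frac{8413305448}{2331} \approx -3.6093 \cdot 10^{6}$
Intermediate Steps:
$\left(y{\left(-27 \right)} - 1024\right) \left(3434 - \frac{788}{-4662}\right) = \left(-27 - 1024\right) \left(3434 - \frac{788}{-4662}\right) = - 1051 \left(3434 - - \frac{394}{2331}\right) = - 1051 \left(3434 + \frac{394}{2331}\right) = \left(-1051\right) \frac{8005048}{2331} = - \frac{8413305448}{2331}$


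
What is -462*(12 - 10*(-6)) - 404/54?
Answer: -898330/27 ≈ -33272.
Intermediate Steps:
-462*(12 - 10*(-6)) - 404/54 = -462*(12 + 60) - 404*1/54 = -462*72 - 202/27 = -33264 - 202/27 = -898330/27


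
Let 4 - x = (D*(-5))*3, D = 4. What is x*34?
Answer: 2176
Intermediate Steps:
x = 64 (x = 4 - 4*(-5)*3 = 4 - (-20)*3 = 4 - 1*(-60) = 4 + 60 = 64)
x*34 = 64*34 = 2176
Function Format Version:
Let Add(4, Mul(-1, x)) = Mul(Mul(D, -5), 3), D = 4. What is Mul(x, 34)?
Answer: 2176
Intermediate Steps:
x = 64 (x = Add(4, Mul(-1, Mul(Mul(4, -5), 3))) = Add(4, Mul(-1, Mul(-20, 3))) = Add(4, Mul(-1, -60)) = Add(4, 60) = 64)
Mul(x, 34) = Mul(64, 34) = 2176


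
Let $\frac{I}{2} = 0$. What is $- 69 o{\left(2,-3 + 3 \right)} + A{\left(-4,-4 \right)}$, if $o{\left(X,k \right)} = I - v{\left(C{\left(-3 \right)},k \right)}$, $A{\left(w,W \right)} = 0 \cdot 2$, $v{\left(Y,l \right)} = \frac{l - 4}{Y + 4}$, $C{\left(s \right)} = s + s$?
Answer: $138$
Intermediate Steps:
$I = 0$ ($I = 2 \cdot 0 = 0$)
$C{\left(s \right)} = 2 s$
$v{\left(Y,l \right)} = \frac{-4 + l}{4 + Y}$
$A{\left(w,W \right)} = 0$
$o{\left(X,k \right)} = -2 + \frac{k}{2}$ ($o{\left(X,k \right)} = 0 - \frac{-4 + k}{4 + 2 \left(-3\right)} = 0 - \frac{-4 + k}{4 - 6} = 0 - \frac{-4 + k}{-2} = 0 - - \frac{-4 + k}{2} = 0 - \left(2 - \frac{k}{2}\right) = 0 + \left(-2 + \frac{k}{2}\right) = -2 + \frac{k}{2}$)
$- 69 o{\left(2,-3 + 3 \right)} + A{\left(-4,-4 \right)} = - 69 \left(-2 + \frac{-3 + 3}{2}\right) + 0 = - 69 \left(-2 + \frac{1}{2} \cdot 0\right) + 0 = - 69 \left(-2 + 0\right) + 0 = \left(-69\right) \left(-2\right) + 0 = 138 + 0 = 138$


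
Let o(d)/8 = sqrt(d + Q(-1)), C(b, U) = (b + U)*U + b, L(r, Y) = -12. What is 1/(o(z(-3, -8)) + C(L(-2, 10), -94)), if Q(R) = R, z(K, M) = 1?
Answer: 1/9952 ≈ 0.00010048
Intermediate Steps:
C(b, U) = b + U*(U + b) (C(b, U) = (U + b)*U + b = U*(U + b) + b = b + U*(U + b))
o(d) = 8*sqrt(-1 + d) (o(d) = 8*sqrt(d - 1) = 8*sqrt(-1 + d))
1/(o(z(-3, -8)) + C(L(-2, 10), -94)) = 1/(8*sqrt(-1 + 1) + (-12 + (-94)**2 - 94*(-12))) = 1/(8*sqrt(0) + (-12 + 8836 + 1128)) = 1/(8*0 + 9952) = 1/(0 + 9952) = 1/9952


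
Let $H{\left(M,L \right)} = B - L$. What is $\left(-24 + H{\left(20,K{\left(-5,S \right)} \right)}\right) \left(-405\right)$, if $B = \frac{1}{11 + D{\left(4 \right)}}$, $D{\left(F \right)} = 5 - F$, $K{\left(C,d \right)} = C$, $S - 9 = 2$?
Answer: $\frac{30645}{4} \approx 7661.3$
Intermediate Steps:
$S = 11$ ($S = 9 + 2 = 11$)
$B = \frac{1}{12}$ ($B = \frac{1}{11 + \left(5 - 4\right)} = \frac{1}{11 + 1} = \frac{1}{12} \approx 0.083333$)
$H{\left(M,L \right)} = \frac{1}{12} - L$
$\left(-24 + H{\left(20,K{\left(-5,S \right)} \right)}\right) \left(-405\right) = \left(-24 + \left(\frac{1}{12} - -5\right)\right) \left(-405\right) = \left(-24 + \left(\frac{1}{12} + 5\right)\right) \left(-405\right) = \left(-24 + \frac{61}{12}\right) \left(-405\right) = \left(- \frac{227}{12}\right) \left(-405\right) = \frac{30645}{4}$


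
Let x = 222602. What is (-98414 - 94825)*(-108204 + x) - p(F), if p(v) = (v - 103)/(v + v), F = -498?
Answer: -22017730502113/996 ≈ -2.2106e+10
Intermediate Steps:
p(v) = (-103 + v)/(2*v) (p(v) = (-103 + v)/((2*v)) = (-103 + v)*(1/(2*v)) = (-103 + v)/(2*v))
(-98414 - 94825)*(-108204 + x) - p(F) = (-98414 - 94825)*(-108204 + 222602) - (-103 - 498)/(2*(-498)) = -193239*114398 - (-1)*(-601)/(2*498) = -22106155122 - 1*601/996 = -22106155122 - 601/996 = -22017730502113/996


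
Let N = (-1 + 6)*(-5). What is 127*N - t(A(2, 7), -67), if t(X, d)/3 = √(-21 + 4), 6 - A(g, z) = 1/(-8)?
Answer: -3175 - 3*I*√17 ≈ -3175.0 - 12.369*I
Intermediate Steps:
A(g, z) = 49/8 (A(g, z) = 6 - 1/(-8) = 6 - 1*(-⅛) = 6 + ⅛ = 49/8)
N = -25 (N = 5*(-5) = -25)
t(X, d) = 3*I*√17 (t(X, d) = 3*√(-21 + 4) = 3*√(-17) = 3*(I*√17) = 3*I*√17)
127*N - t(A(2, 7), -67) = 127*(-25) - 3*I*√17 = -3175 - 3*I*√17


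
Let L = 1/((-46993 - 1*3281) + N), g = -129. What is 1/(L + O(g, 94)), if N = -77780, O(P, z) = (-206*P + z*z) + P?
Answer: 128054/4517873173 ≈ 2.8344e-5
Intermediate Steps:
O(P, z) = z² - 205*P (O(P, z) = (-206*P + z²) + P = (z² - 206*P) + P = z² - 205*P)
L = -1/128054 (L = 1/((-46993 - 1*3281) - 77780) = 1/((-46993 - 3281) - 77780) = 1/(-50274 - 77780) = 1/(-128054) = -1/128054 ≈ -7.8092e-6)
1/(L + O(g, 94)) = 1/(-1/128054 + (94² - 205*(-129))) = 1/(-1/128054 + (8836 + 26445)) = 1/(-1/128054 + 35281) = 1/(4517873173/128054) = 128054/4517873173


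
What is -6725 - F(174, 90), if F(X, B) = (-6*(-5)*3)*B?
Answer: -14825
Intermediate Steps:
F(X, B) = 90*B (F(X, B) = (30*3)*B = 90*B)
-6725 - F(174, 90) = -6725 - 90*90 = -6725 - 1*8100 = -6725 - 8100 = -14825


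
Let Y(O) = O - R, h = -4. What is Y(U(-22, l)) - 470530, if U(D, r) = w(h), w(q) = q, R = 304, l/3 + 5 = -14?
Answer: -470838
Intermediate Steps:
l = -57 (l = -15 + 3*(-14) = -15 - 42 = -57)
U(D, r) = -4
Y(O) = -304 + O (Y(O) = O - 1*304 = O - 304 = -304 + O)
Y(U(-22, l)) - 470530 = (-304 - 4) - 470530 = -308 - 470530 = -470838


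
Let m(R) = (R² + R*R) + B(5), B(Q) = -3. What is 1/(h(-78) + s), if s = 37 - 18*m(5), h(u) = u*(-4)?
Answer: -1/497 ≈ -0.0020121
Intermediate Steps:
h(u) = -4*u
m(R) = -3 + 2*R² (m(R) = (R² + R*R) - 3 = (R² + R²) - 3 = 2*R² - 3 = -3 + 2*R²)
s = -809 (s = 37 - 18*(-3 + 2*5²) = 37 - 18*(-3 + 2*25) = 37 - 18*(-3 + 50) = 37 - 18*47 = 37 - 846 = -809)
1/(h(-78) + s) = 1/(-4*(-78) - 809) = 1/(312 - 809) = 1/(-497) = -1/497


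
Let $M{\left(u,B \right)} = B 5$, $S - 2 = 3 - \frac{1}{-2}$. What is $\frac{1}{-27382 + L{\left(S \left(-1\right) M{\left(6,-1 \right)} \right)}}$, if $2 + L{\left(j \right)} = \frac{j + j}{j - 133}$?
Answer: $- \frac{211}{5778134} \approx -3.6517 \cdot 10^{-5}$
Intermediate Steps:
$S = \frac{11}{2}$ ($S = 2 + \left(3 - \frac{1}{-2}\right) = 2 + \left(3 - - \frac{1}{2}\right) = 2 + \left(3 + \frac{1}{2}\right) = 2 + \frac{7}{2} = \frac{11}{2} \approx 5.5$)
$M{\left(u,B \right)} = 5 B$
$L{\left(j \right)} = -2 + \frac{2 j}{-133 + j}$ ($L{\left(j \right)} = -2 + \frac{j + j}{j - 133} = -2 + \frac{2 j}{-133 + j}$)
$\frac{1}{-27382 + L{\left(S \left(-1\right) M{\left(6,-1 \right)} \right)}} = \frac{1}{-27382 + \frac{266}{-133 + \frac{11}{2} \left(-1\right) 5 \left(-1\right)}} = \frac{1}{-27382 + \frac{266}{-133 - - \frac{55}{2}}} = \frac{1}{-27382 + \frac{266}{-133 + \frac{55}{2}}} = \frac{1}{-27382 + \frac{266}{- \frac{211}{2}}} = \frac{1}{-27382 + 266 \left(- \frac{2}{211}\right)} = \frac{1}{-27382 - \frac{532}{211}} = \frac{1}{- \frac{5778134}{211}} = - \frac{211}{5778134}$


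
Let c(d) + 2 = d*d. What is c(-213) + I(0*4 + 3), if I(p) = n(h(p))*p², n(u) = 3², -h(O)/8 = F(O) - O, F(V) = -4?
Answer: 45448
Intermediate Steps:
c(d) = -2 + d² (c(d) = -2 + d*d = -2 + d²)
h(O) = 32 + 8*O (h(O) = -8*(-4 - O) = 32 + 8*O)
n(u) = 9
I(p) = 9*p²
c(-213) + I(0*4 + 3) = (-2 + (-213)²) + 9*(0*4 + 3)² = (-2 + 45369) + 9*(0 + 3)² = 45367 + 9*3² = 45367 + 9*9 = 45367 + 81 = 45448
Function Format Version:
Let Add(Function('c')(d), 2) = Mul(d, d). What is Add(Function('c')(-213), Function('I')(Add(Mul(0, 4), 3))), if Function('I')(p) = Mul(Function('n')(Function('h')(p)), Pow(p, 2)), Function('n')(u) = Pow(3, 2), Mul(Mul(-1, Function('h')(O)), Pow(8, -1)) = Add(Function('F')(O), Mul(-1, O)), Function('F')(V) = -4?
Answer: 45448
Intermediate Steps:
Function('c')(d) = Add(-2, Pow(d, 2)) (Function('c')(d) = Add(-2, Mul(d, d)) = Add(-2, Pow(d, 2)))
Function('h')(O) = Add(32, Mul(8, O)) (Function('h')(O) = Mul(-8, Add(-4, Mul(-1, O))) = Add(32, Mul(8, O)))
Function('n')(u) = 9
Function('I')(p) = Mul(9, Pow(p, 2))
Add(Function('c')(-213), Function('I')(Add(Mul(0, 4), 3))) = Add(Add(-2, Pow(-213, 2)), Mul(9, Pow(Add(Mul(0, 4), 3), 2))) = Add(Add(-2, 45369), Mul(9, Pow(Add(0, 3), 2))) = Add(45367, Mul(9, Pow(3, 2))) = Add(45367, Mul(9, 9)) = Add(45367, 81) = 45448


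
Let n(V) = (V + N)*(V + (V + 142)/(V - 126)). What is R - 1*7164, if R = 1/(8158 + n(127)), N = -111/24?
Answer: -811229866/113237 ≈ -7164.0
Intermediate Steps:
N = -37/8 (N = -111*1/24 = -37/8 ≈ -4.6250)
n(V) = (-37/8 + V)*(V + (142 + V)/(-126 + V)) (n(V) = (V - 37/8)*(V + (V + 142)/(V - 126)) = (-37/8 + V)*(V + (142 + V)/(-126 + V)))
R = 2/113237 (R = 1/(8158 + (-5254 - 1037*127² + 8*127³ + 5761*127)/(8*(-126 + 127))) = 1/(8158 + (⅛)*(-5254 - 1037*16129 + 8*2048383 + 731647)/1) = 1/(8158 + (⅛)*1*(-5254 - 16725773 + 16387064 + 731647)) = 1/(8158 + (⅛)*1*387684) = 1/(8158 + 96921/2) = 1/(113237/2) = 2/113237 ≈ 1.7662e-5)
R - 1*7164 = 2/113237 - 1*7164 = 2/113237 - 7164 = -811229866/113237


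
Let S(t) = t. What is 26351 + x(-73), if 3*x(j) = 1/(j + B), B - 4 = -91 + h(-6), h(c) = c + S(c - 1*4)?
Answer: 13913327/528 ≈ 26351.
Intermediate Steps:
h(c) = -4 + 2*c (h(c) = c + (c - 1*4) = c + (c - 4) = c + (-4 + c) = -4 + 2*c)
B = -103 (B = 4 + (-91 + (-4 + 2*(-6))) = 4 + (-91 + (-4 - 12)) = 4 + (-91 - 16) = 4 - 107 = -103)
x(j) = 1/(3*(-103 + j)) (x(j) = 1/(3*(j - 103)) = 1/(3*(-103 + j)))
26351 + x(-73) = 26351 + 1/(3*(-103 - 73)) = 26351 + (1/3)/(-176) = 26351 + (1/3)*(-1/176) = 26351 - 1/528 = 13913327/528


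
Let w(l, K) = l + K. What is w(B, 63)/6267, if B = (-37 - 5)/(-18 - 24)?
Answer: 64/6267 ≈ 0.010212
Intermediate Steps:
B = 1 (B = -42/(-42) = -42*(-1/42) = 1)
w(l, K) = K + l
w(B, 63)/6267 = (63 + 1)/6267 = 64*(1/6267) = 64/6267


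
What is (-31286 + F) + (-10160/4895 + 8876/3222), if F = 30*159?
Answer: -41819141954/1577169 ≈ -26515.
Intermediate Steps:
F = 4770
(-31286 + F) + (-10160/4895 + 8876/3222) = (-31286 + 4770) + (-10160/4895 + 8876/3222) = -26516 + (-10160*1/4895 + 8876*(1/3222)) = -26516 + (-2032/979 + 4438/1611) = -26516 + 1071250/1577169 = -41819141954/1577169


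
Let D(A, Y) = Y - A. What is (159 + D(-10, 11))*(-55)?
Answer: -9900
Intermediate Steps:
(159 + D(-10, 11))*(-55) = (159 + (11 - 1*(-10)))*(-55) = (159 + (11 + 10))*(-55) = (159 + 21)*(-55) = 180*(-55) = -9900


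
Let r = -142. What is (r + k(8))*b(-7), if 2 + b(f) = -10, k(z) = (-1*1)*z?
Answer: 1800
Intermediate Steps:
k(z) = -z
b(f) = -12 (b(f) = -2 - 10 = -12)
(r + k(8))*b(-7) = (-142 - 1*8)*(-12) = (-142 - 8)*(-12) = -150*(-12) = 1800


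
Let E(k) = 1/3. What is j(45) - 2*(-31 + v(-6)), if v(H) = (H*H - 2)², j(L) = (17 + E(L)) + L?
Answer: -6563/3 ≈ -2187.7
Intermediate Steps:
E(k) = ⅓
j(L) = 52/3 + L (j(L) = (17 + ⅓) + L = 52/3 + L)
v(H) = (-2 + H²)² (v(H) = (H² - 2)² = (-2 + H²)²)
j(45) - 2*(-31 + v(-6)) = (52/3 + 45) - 2*(-31 + (-2 + (-6)²)²) = 187/3 - 2*(-31 + (-2 + 36)²) = 187/3 - 2*(-31 + 34²) = 187/3 - 2*(-31 + 1156) = 187/3 - 2*1125 = 187/3 - 1*2250 = 187/3 - 2250 = -6563/3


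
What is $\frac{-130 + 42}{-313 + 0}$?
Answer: $\frac{88}{313} \approx 0.28115$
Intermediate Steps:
$\frac{-130 + 42}{-313 + 0} = - \frac{88}{-313} = \left(-88\right) \left(- \frac{1}{313}\right) = \frac{88}{313}$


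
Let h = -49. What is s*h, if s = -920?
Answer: 45080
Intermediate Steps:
s*h = -920*(-49) = 45080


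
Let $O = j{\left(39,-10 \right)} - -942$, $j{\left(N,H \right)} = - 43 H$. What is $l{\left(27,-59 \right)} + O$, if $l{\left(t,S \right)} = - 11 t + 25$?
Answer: $1100$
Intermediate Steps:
$l{\left(t,S \right)} = 25 - 11 t$
$O = 1372$ ($O = \left(-43\right) \left(-10\right) - -942 = 430 + 942 = 1372$)
$l{\left(27,-59 \right)} + O = \left(25 - 297\right) + 1372 = -272 + 1372 = 1100$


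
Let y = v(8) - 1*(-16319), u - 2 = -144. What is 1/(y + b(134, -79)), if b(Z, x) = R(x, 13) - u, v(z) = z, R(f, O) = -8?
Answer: 1/16461 ≈ 6.0750e-5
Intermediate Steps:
u = -142 (u = 2 - 144 = -142)
b(Z, x) = 134 (b(Z, x) = -8 - 1*(-142) = -8 + 142 = 134)
y = 16327 (y = 8 - 1*(-16319) = 8 + 16319 = 16327)
1/(y + b(134, -79)) = 1/(16327 + 134) = 1/16461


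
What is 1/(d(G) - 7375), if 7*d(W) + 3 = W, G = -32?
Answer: -1/7380 ≈ -0.00013550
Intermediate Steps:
d(W) = -3/7 + W/7
1/(d(G) - 7375) = 1/((-3/7 + (1/7)*(-32)) - 7375) = 1/((-3/7 - 32/7) - 7375) = 1/(-5 - 7375) = 1/(-7380) = -1/7380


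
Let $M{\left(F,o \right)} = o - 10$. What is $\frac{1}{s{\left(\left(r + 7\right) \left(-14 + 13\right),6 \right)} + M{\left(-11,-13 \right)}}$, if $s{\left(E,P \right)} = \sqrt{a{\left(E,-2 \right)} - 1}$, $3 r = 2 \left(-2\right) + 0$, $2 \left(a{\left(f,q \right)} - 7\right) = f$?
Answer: $- \frac{138}{3155} - \frac{\sqrt{114}}{3155} \approx -0.047124$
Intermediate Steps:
$a{\left(f,q \right)} = 7 + \frac{f}{2}$
$r = - \frac{4}{3}$ ($r = \frac{2 \left(-2\right) + 0}{3} = \frac{-4 + 0}{3} = \frac{1}{3} \left(-4\right) = - \frac{4}{3} \approx -1.3333$)
$M{\left(F,o \right)} = -10 + o$ ($M{\left(F,o \right)} = o - 10 = -10 + o$)
$s{\left(E,P \right)} = \sqrt{6 + \frac{E}{2}}$ ($s{\left(E,P \right)} = \sqrt{\left(7 + \frac{E}{2}\right) - 1} = \sqrt{6 + \frac{E}{2}}$)
$\frac{1}{s{\left(\left(r + 7\right) \left(-14 + 13\right),6 \right)} + M{\left(-11,-13 \right)}} = \frac{1}{\frac{\sqrt{24 + 2 \left(- \frac{4}{3} + 7\right) \left(-14 + 13\right)}}{2} - 23} = \frac{1}{\frac{\sqrt{24 + 2 \cdot \frac{17}{3} \left(-1\right)}}{2} - 23} = \frac{1}{\frac{\sqrt{24 + 2 \left(- \frac{17}{3}\right)}}{2} - 23} = \frac{1}{\frac{\sqrt{24 - \frac{34}{3}}}{2} - 23} = \frac{1}{\frac{\sqrt{\frac{38}{3}}}{2} - 23} = \frac{1}{\frac{\frac{1}{3} \sqrt{114}}{2} - 23} = \frac{1}{\frac{\sqrt{114}}{6} - 23} = \frac{1}{-23 + \frac{\sqrt{114}}{6}}$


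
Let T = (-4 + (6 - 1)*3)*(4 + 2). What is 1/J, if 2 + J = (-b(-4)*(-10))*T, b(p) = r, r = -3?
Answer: -1/1982 ≈ -0.00050454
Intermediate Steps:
b(p) = -3
T = 66 (T = (-4 + 5*3)*6 = (-4 + 15)*6 = 11*6 = 66)
J = -1982 (J = -2 + (-1*(-3)*(-10))*66 = -2 + (3*(-10))*66 = -2 - 30*66 = -2 - 1980 = -1982)
1/J = 1/(-1982) = -1/1982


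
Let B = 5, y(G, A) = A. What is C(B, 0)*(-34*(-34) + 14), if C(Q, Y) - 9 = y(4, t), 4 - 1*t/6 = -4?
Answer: 66690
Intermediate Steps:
t = 48 (t = 24 - 6*(-4) = 24 + 24 = 48)
C(Q, Y) = 57 (C(Q, Y) = 9 + 48 = 57)
C(B, 0)*(-34*(-34) + 14) = 57*(-34*(-34) + 14) = 57*(1156 + 14) = 57*1170 = 66690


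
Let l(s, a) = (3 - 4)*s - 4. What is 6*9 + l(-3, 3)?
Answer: 53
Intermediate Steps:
l(s, a) = -4 - s (l(s, a) = -s - 4 = -4 - s)
6*9 + l(-3, 3) = 6*9 + (-4 - 1*(-3)) = 54 + (-4 + 3) = 54 - 1 = 53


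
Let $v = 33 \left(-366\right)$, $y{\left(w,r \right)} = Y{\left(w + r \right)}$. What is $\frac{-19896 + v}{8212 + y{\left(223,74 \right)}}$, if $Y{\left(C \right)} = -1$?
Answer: $- \frac{10658}{2737} \approx -3.894$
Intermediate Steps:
$y{\left(w,r \right)} = -1$
$v = -12078$
$\frac{-19896 + v}{8212 + y{\left(223,74 \right)}} = \frac{-19896 - 12078}{8212 - 1} = - \frac{31974}{8211} = \left(-31974\right) \frac{1}{8211} = - \frac{10658}{2737}$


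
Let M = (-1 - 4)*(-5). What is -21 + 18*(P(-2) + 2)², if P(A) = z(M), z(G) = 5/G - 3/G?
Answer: 35547/625 ≈ 56.875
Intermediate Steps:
M = 25 (M = -5*(-5) = 25)
z(G) = 2/G
P(A) = 2/25
-21 + 18*(P(-2) + 2)² = -21 + 18*(2/25 + 2)² = -21 + 18*(52/25)² = -21 + 18*(2704/625) = -21 + 48672/625 = 35547/625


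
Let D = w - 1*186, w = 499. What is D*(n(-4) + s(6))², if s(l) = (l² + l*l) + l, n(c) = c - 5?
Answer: 1490193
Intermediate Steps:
D = 313 (D = 499 - 1*186 = 499 - 186 = 313)
n(c) = -5 + c
s(l) = l + 2*l² (s(l) = (l² + l²) + l = 2*l² + l = l + 2*l²)
D*(n(-4) + s(6))² = 313*((-5 - 4) + 6*(1 + 2*6))² = 313*(-9 + 6*(1 + 12))² = 313*(-9 + 6*13)² = 313*(-9 + 78)² = 313*69² = 313*4761 = 1490193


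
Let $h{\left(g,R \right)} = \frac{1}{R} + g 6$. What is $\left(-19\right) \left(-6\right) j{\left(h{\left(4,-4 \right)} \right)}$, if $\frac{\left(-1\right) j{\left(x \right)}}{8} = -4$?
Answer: $3648$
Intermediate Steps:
$h{\left(g,R \right)} = \frac{1}{R} + 6 g$
$j{\left(x \right)} = 32$ ($j{\left(x \right)} = \left(-8\right) \left(-4\right) = 32$)
$\left(-19\right) \left(-6\right) j{\left(h{\left(4,-4 \right)} \right)} = \left(-19\right) \left(-6\right) 32 = 114 \cdot 32 = 3648$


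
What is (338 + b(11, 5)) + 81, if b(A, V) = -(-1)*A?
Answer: 430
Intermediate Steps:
b(A, V) = A
(338 + b(11, 5)) + 81 = (338 + 11) + 81 = 349 + 81 = 430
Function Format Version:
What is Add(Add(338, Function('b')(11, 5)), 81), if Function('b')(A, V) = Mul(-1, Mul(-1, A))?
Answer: 430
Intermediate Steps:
Function('b')(A, V) = A
Add(Add(338, Function('b')(11, 5)), 81) = Add(Add(338, 11), 81) = Add(349, 81) = 430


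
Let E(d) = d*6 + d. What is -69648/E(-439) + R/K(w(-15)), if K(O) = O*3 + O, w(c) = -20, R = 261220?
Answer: -39857861/12292 ≈ -3242.6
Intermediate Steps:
E(d) = 7*d (E(d) = 6*d + d = 7*d)
K(O) = 4*O (K(O) = 3*O + O = 4*O)
-69648/E(-439) + R/K(w(-15)) = -69648/(7*(-439)) + 261220/((4*(-20))) = -69648/(-3073) + 261220/(-80) = -69648*(-1/3073) + 261220*(-1/80) = 69648/3073 - 13061/4 = -39857861/12292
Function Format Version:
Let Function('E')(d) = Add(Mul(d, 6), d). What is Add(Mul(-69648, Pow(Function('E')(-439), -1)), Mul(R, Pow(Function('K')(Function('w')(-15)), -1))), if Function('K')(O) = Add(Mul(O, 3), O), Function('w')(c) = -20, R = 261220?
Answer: Rational(-39857861, 12292) ≈ -3242.6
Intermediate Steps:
Function('E')(d) = Mul(7, d) (Function('E')(d) = Add(Mul(6, d), d) = Mul(7, d))
Function('K')(O) = Mul(4, O) (Function('K')(O) = Add(Mul(3, O), O) = Mul(4, O))
Add(Mul(-69648, Pow(Function('E')(-439), -1)), Mul(R, Pow(Function('K')(Function('w')(-15)), -1))) = Add(Mul(-69648, Pow(Mul(7, -439), -1)), Mul(261220, Pow(Mul(4, -20), -1))) = Add(Mul(-69648, Pow(-3073, -1)), Mul(261220, Pow(-80, -1))) = Add(Mul(-69648, Rational(-1, 3073)), Mul(261220, Rational(-1, 80))) = Add(Rational(69648, 3073), Rational(-13061, 4)) = Rational(-39857861, 12292)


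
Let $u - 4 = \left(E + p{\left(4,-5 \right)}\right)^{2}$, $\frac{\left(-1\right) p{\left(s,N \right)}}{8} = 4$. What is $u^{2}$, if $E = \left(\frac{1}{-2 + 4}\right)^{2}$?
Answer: $\frac{262213249}{256} \approx 1.0243 \cdot 10^{6}$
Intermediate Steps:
$p{\left(s,N \right)} = -32$ ($p{\left(s,N \right)} = \left(-8\right) 4 = -32$)
$E = \frac{1}{4}$ ($E = \left(\frac{1}{2}\right)^{2} = \frac{1}{4} \approx 0.25$)
$u = \frac{16193}{16}$ ($u = 4 + \left(\frac{1}{4} - 32\right)^{2} = 4 + \left(- \frac{127}{4}\right)^{2} = 4 + \frac{16129}{16} = \frac{16193}{16} \approx 1012.1$)
$u^{2} = \left(\frac{16193}{16}\right)^{2} = \frac{262213249}{256}$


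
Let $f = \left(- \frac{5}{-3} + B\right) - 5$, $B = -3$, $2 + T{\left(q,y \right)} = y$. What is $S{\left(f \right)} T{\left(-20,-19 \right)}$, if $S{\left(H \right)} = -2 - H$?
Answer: $-91$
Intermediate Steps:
$T{\left(q,y \right)} = -2 + y$
$f = - \frac{19}{3}$ ($f = \left(- \frac{5}{-3} - 3\right) - 5 = \left(\left(-5\right) \left(- \frac{1}{3}\right) - 3\right) - 5 = \left(\frac{5}{3} - 3\right) - 5 = - \frac{4}{3} - 5 = - \frac{19}{3} \approx -6.3333$)
$S{\left(f \right)} T{\left(-20,-19 \right)} = \left(-2 - - \frac{19}{3}\right) \left(-2 - 19\right) = \left(-2 + \frac{19}{3}\right) \left(-21\right) = \frac{13}{3} \left(-21\right) = -91$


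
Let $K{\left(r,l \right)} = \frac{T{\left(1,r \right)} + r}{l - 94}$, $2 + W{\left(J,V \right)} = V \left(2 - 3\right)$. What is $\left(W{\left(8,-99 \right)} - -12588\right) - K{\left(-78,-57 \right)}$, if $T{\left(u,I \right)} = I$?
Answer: $\frac{1915279}{151} \approx 12684.0$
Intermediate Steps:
$W{\left(J,V \right)} = -2 - V$ ($W{\left(J,V \right)} = -2 + V \left(2 - 3\right) = -2 + V \left(-1\right) = -2 - V$)
$K{\left(r,l \right)} = \frac{2 r}{-94 + l}$ ($K{\left(r,l \right)} = \frac{r + r}{l - 94} = \frac{2 r}{-94 + l}$)
$\left(W{\left(8,-99 \right)} - -12588\right) - K{\left(-78,-57 \right)} = \left(\left(-2 - -99\right) - -12588\right) - 2 \left(-78\right) \frac{1}{-94 - 57} = \left(\left(-2 + 99\right) + 12588\right) - 2 \left(-78\right) \frac{1}{-151} = \left(97 + 12588\right) - 2 \left(-78\right) \left(- \frac{1}{151}\right) = 12685 - \frac{156}{151} = \frac{1915279}{151}$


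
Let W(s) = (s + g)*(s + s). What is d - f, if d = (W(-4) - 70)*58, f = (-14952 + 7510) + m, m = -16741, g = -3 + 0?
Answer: 23371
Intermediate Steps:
g = -3
W(s) = 2*s*(-3 + s) (W(s) = (s - 3)*(s + s) = (-3 + s)*(2*s) = 2*s*(-3 + s))
f = -24183 (f = (-14952 + 7510) - 16741 = -7442 - 16741 = -24183)
d = -812 (d = (2*(-4)*(-3 - 4) - 70)*58 = (2*(-4)*(-7) - 70)*58 = (56 - 70)*58 = -14*58 = -812)
d - f = -812 - 1*(-24183) = -812 + 24183 = 23371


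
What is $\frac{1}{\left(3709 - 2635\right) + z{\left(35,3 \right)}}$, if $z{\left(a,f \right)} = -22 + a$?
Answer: $\frac{1}{1087} \approx 0.00091996$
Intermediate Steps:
$\frac{1}{\left(3709 - 2635\right) + z{\left(35,3 \right)}} = \frac{1}{\left(3709 - 2635\right) + \left(-22 + 35\right)} = \frac{1}{1074 + 13} = \frac{1}{1087}$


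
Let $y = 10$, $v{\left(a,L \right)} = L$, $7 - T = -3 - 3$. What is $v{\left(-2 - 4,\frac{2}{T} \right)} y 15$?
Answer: $\frac{300}{13} \approx 23.077$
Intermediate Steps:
$T = 13$ ($T = 7 - \left(-3 - 3\right) = 7 - -6 = 7 + 6 = 13$)
$v{\left(-2 - 4,\frac{2}{T} \right)} y 15 = \frac{2}{13} \cdot 10 \cdot 15 = \frac{20}{13} \cdot 15 = \frac{300}{13}$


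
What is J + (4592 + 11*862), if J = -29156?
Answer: -15082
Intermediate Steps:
J + (4592 + 11*862) = -29156 + (4592 + 11*862) = -29156 + (4592 + 9482) = -29156 + 14074 = -15082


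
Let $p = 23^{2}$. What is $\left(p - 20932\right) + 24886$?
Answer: $4483$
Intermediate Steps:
$p = 529$
$\left(p - 20932\right) + 24886 = \left(529 - 20932\right) + 24886 = -20403 + 24886 = 4483$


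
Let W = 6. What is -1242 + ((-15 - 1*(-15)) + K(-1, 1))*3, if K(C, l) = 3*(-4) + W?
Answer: -1260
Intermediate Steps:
K(C, l) = -6 (K(C, l) = 3*(-4) + 6 = -12 + 6 = -6)
-1242 + ((-15 - 1*(-15)) + K(-1, 1))*3 = -1242 + ((-15 - 1*(-15)) - 6)*3 = -1242 + ((-15 + 15) - 6)*3 = -1242 + (0 - 6)*3 = -1242 - 6*3 = -1242 - 18 = -1260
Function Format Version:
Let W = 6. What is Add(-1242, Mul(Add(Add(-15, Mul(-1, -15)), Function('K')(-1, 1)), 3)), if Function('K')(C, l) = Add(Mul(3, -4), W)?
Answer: -1260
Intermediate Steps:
Function('K')(C, l) = -6 (Function('K')(C, l) = Add(Mul(3, -4), 6) = Add(-12, 6) = -6)
Add(-1242, Mul(Add(Add(-15, Mul(-1, -15)), Function('K')(-1, 1)), 3)) = Add(-1242, Mul(Add(Add(-15, Mul(-1, -15)), -6), 3)) = Add(-1242, Mul(Add(Add(-15, 15), -6), 3)) = Add(-1242, Mul(Add(0, -6), 3)) = Add(-1242, Mul(-6, 3)) = Add(-1242, -18) = -1260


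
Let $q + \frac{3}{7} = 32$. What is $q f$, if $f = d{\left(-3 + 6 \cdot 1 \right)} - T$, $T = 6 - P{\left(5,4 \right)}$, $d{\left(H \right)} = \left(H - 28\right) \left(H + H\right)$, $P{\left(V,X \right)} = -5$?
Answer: $-5083$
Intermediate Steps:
$d{\left(H \right)} = 2 H \left(-28 + H\right)$ ($d{\left(H \right)} = \left(-28 + H\right) 2 H = 2 H \left(-28 + H\right)$)
$q = \frac{221}{7}$ ($q = - \frac{3}{7} + 32 = \frac{221}{7} \approx 31.571$)
$T = 11$ ($T = 6 - -5 = 6 + 5 = 11$)
$f = -161$ ($f = 2 \left(-3 + 6 \cdot 1\right) \left(-28 + \left(-3 + 6 \cdot 1\right)\right) - 11 = 2 \left(-3 + 6\right) \left(-28 + \left(-3 + 6\right)\right) - 11 = 2 \cdot 3 \left(-28 + 3\right) - 11 = 2 \cdot 3 \left(-25\right) - 11 = -150 - 11 = -161$)
$q f = \frac{221}{7} \left(-161\right) = -5083$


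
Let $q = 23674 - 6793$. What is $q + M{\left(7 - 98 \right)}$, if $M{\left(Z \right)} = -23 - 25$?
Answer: $16833$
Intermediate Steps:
$M{\left(Z \right)} = -48$
$q = 16881$ ($q = 23674 - 6793 = 16881$)
$q + M{\left(7 - 98 \right)} = 16881 - 48 = 16833$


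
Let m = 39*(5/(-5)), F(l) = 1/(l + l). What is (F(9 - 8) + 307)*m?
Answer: -23985/2 ≈ -11993.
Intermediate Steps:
F(l) = 1/(2*l)
m = -39 (m = 39*(5*(-⅕)) = 39*(-1) = -39)
(F(9 - 8) + 307)*m = (1/(2*(9 - 8)) + 307)*(-39) = ((½)/1 + 307)*(-39) = ((½)*1 + 307)*(-39) = (½ + 307)*(-39) = (615/2)*(-39) = -23985/2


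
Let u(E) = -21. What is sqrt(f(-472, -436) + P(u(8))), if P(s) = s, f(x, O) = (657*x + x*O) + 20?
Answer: I*sqrt(104313) ≈ 322.98*I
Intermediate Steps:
f(x, O) = 20 + 657*x + O*x (f(x, O) = (657*x + O*x) + 20 = 20 + 657*x + O*x)
sqrt(f(-472, -436) + P(u(8))) = sqrt((20 + 657*(-472) - 436*(-472)) - 21) = sqrt((20 - 310104 + 205792) - 21) = sqrt(-104292 - 21) = sqrt(-104313) = I*sqrt(104313)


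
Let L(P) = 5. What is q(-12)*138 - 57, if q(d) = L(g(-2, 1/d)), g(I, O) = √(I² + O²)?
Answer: 633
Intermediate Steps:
q(d) = 5
q(-12)*138 - 57 = 5*138 - 57 = 690 - 57 = 633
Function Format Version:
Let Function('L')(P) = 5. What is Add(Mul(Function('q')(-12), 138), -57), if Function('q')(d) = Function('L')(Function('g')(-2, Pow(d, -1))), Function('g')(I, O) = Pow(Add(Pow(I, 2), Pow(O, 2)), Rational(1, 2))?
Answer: 633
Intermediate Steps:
Function('q')(d) = 5
Add(Mul(Function('q')(-12), 138), -57) = Add(Mul(5, 138), -57) = Add(690, -57) = 633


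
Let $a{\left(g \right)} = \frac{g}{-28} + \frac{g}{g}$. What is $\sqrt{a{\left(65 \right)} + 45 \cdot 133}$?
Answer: $\frac{\sqrt{1172801}}{14} \approx 77.354$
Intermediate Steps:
$a{\left(g \right)} = 1 - \frac{g}{28}$ ($a{\left(g \right)} = g \left(- \frac{1}{28}\right) + 1 = - \frac{g}{28} + 1 = 1 - \frac{g}{28}$)
$\sqrt{a{\left(65 \right)} + 45 \cdot 133} = \sqrt{\left(1 - \frac{65}{28}\right) + 45 \cdot 133} = \sqrt{\left(1 - \frac{65}{28}\right) + 5985} = \sqrt{- \frac{37}{28} + 5985} = \sqrt{\frac{167543}{28}} = \frac{\sqrt{1172801}}{14}$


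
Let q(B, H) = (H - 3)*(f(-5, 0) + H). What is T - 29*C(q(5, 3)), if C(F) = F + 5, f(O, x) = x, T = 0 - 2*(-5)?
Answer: -135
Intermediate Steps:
T = 10 (T = 0 + 10 = 10)
q(B, H) = H*(-3 + H) (q(B, H) = (H - 3)*(0 + H) = (-3 + H)*H = H*(-3 + H))
C(F) = 5 + F
T - 29*C(q(5, 3)) = 10 - 29*(5 + 3*(-3 + 3)) = 10 - 29*(5 + 3*0) = 10 - 29*(5 + 0) = 10 - 29*5 = 10 - 145 = -135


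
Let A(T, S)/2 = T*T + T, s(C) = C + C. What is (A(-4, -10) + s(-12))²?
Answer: 0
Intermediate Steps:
s(C) = 2*C
A(T, S) = 2*T + 2*T² (A(T, S) = 2*(T*T + T) = 2*(T² + T) = 2*(T + T²) = 2*T + 2*T²)
(A(-4, -10) + s(-12))² = (2*(-4)*(1 - 4) + 2*(-12))² = (2*(-4)*(-3) - 24)² = (24 - 24)² = 0² = 0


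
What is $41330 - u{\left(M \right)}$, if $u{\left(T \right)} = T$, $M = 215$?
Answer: $41115$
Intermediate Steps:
$41330 - u{\left(M \right)} = 41330 - 215 = 41115$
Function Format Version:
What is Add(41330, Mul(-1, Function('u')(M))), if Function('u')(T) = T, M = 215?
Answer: 41115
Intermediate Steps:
Add(41330, Mul(-1, Function('u')(M))) = Add(41330, Mul(-1, 215)) = Add(41330, -215) = 41115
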